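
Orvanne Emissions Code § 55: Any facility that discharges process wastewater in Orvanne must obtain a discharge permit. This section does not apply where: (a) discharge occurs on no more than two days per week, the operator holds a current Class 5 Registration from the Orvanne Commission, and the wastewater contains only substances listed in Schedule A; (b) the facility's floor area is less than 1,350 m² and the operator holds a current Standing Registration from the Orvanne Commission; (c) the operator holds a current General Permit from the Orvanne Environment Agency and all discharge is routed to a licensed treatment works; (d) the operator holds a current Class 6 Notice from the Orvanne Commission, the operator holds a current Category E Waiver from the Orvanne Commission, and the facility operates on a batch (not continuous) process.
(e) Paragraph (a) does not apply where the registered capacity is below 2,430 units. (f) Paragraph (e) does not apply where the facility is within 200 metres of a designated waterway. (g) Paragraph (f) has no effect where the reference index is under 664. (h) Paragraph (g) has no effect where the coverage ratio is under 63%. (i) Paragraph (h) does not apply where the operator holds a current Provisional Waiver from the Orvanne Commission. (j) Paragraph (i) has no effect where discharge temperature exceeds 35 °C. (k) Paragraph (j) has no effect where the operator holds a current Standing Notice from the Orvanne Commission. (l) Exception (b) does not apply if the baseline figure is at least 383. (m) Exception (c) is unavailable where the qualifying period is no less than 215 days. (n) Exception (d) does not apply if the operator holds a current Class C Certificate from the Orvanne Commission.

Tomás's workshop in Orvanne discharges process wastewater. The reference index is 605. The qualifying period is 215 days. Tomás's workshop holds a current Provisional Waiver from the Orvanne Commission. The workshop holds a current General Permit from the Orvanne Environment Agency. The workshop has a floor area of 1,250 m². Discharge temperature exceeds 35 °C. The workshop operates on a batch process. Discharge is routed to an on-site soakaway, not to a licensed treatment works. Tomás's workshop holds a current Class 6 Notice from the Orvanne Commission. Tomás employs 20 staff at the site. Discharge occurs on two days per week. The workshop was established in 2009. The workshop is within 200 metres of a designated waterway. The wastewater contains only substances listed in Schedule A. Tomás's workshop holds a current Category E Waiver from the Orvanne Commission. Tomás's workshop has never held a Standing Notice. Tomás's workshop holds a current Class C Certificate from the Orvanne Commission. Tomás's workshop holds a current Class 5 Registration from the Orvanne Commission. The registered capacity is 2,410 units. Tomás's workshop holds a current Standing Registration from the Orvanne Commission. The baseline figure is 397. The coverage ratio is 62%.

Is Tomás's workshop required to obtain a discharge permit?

No — exception (a) applies; Tomás's workshop is not required to obtain a discharge permit.

All of (a)'s requirements are met (discharge occurs on no more than two days per week; a current Class 5 Registration is held; the wastewater is Schedule-A-only). Applying paragraphs (e)–(k): (e) operates (the registered capacity is 2,410 units, below the 2,430 units limit), but is displaced by (f): (f) is engaged — the workshop is within 200 m of a designated waterway. (g) would limit (f) — the reference index is 605, under the 664 limit — but (h) sets (g) aside: (h) operates — the coverage ratio is 62%, under the 63% limit. (i) operates (a current Provisional Waiver is held), but is overridden by (j): (j) is triggered — discharge temperature exceeds 35 °C. (k), which would lift (j), is inapplicable — there is no Standing Notice in force. Exception (a) stands.
All of (b)'s requirements are met (the facility's floor area is 1,250 m², less than the 1,350 m² limit; a current Standing Registration is held). But: (l) operates against (b): the baseline figure is 397, meeting the 383 threshold. (b) is therefore removed.
Exception (c) requires that all discharge is routed to a licensed treatment works; but discharge is not routed to a licensed treatment works, so (c) is unavailable.
Exception (d): a current Class 6 Notice is held; a current Category E Waiver is held; the facility operates on a batch process — every condition holds. But applying paragraph (n): (n) is engaged — a current Class C Certificate is held. (d) is therefore removed.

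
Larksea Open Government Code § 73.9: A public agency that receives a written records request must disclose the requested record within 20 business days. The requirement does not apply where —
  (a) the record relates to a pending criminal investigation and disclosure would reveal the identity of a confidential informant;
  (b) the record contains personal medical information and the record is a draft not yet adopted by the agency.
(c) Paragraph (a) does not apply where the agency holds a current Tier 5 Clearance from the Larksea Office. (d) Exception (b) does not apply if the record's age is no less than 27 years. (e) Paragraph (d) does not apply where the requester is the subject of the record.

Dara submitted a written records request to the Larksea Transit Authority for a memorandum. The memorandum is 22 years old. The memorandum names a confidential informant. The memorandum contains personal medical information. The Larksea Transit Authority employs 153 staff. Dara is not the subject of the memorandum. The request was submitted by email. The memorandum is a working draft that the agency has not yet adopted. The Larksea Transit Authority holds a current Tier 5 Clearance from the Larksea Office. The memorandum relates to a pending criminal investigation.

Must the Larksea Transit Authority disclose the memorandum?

No — exception (b) applies; the Larksea Transit Authority is not required to disclose the memorandum.

Exception (a) is satisfied on its face — the memorandum relates to a pending investigation; the memorandum names a confidential informant. However, paragraph (c) must be considered: (c) applies — a current Tier 5 Clearance is held. (a) is therefore removed.
All of (b)'s requirements are met (the memorandum contains personal medical information; the memorandum is an unadopted draft). Applying paragraphs (d)–(e): (d) does not operate here — the record's age is 22 years, short of 27 years. (b) remains available.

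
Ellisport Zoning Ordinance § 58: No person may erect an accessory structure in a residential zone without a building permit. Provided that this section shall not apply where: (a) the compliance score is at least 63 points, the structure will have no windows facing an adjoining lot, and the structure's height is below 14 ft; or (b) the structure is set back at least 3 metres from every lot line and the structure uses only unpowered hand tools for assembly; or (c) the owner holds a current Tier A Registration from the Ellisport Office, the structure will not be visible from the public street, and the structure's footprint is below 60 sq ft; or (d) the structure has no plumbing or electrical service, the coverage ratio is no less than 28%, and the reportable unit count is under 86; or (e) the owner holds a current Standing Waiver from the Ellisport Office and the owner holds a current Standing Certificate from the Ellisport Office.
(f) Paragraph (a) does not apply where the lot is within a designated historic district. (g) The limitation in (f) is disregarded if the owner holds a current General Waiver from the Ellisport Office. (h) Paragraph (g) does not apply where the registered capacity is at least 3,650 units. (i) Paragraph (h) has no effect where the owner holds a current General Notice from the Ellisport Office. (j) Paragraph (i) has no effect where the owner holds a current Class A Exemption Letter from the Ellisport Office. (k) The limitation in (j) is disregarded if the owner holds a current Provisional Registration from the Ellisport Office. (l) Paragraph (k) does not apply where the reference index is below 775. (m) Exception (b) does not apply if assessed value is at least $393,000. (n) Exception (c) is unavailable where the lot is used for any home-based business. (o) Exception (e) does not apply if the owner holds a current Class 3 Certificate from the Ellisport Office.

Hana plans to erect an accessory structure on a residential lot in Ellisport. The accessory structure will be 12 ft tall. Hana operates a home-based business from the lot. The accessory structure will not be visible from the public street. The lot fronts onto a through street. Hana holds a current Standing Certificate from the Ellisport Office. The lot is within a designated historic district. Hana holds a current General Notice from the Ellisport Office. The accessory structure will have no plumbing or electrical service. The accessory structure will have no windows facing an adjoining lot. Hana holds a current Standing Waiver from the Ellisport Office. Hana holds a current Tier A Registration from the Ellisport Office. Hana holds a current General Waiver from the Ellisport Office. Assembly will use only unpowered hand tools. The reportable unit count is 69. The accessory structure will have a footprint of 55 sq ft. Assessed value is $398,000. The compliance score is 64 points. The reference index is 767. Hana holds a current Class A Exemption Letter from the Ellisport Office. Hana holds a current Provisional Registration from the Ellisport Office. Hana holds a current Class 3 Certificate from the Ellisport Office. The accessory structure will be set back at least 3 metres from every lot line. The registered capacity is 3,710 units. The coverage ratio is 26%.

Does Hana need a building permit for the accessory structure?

Yes — Hana must obtain a building permit.

All of (a)'s requirements are met (the compliance score is 64 points, meeting the 63 points threshold; no windows face an adjoining lot; the structure's height is 12 ft, below the 14 ft limit). But applying paragraphs (f)–(l): (f) operates against (a): the lot is in a historic district. (g) would limit (f) — a current General Waiver is held — but (h) sets (g) aside: (h) operates against (g): the registered capacity is 3,710 units, meeting the 3,650 units threshold. (i) is engaged (a current General Notice is held), but yields to (j): (j) is engaged — a current Class A Exemption Letter is held. (k) would limit (j) — a current Provisional Registration is held — but (l) sets (k) aside: (l) operates against (k): the reference index is 767, below the 775 limit. (a) is therefore removed.
Exception (b) is satisfied on its face — the setback is at least 3 m on every side; assembly uses only hand tools. But: (m) operates against (b): assessed value is $398,000, meeting the $393,000 threshold. (b) is therefore removed.
All of (c)'s requirements are met (a current Tier A Registration is held; the structure will not be visible from the street; the structure's footprint is 55 sq ft, below the 60 sq ft limit). But applying paragraph (n): (n) applies — a home-based business operates on the lot. (c) is therefore removed.
Exception (d) does not apply: the coverage ratio is 26%, short of 28%.
All of (e)'s requirements are met (a current Standing Waiver is held; a current Standing Certificate is held). But applying paragraph (o): (o) operates against (e): a current Class 3 Certificate is held. Exception (e) does not apply.
No exception displaces § 58.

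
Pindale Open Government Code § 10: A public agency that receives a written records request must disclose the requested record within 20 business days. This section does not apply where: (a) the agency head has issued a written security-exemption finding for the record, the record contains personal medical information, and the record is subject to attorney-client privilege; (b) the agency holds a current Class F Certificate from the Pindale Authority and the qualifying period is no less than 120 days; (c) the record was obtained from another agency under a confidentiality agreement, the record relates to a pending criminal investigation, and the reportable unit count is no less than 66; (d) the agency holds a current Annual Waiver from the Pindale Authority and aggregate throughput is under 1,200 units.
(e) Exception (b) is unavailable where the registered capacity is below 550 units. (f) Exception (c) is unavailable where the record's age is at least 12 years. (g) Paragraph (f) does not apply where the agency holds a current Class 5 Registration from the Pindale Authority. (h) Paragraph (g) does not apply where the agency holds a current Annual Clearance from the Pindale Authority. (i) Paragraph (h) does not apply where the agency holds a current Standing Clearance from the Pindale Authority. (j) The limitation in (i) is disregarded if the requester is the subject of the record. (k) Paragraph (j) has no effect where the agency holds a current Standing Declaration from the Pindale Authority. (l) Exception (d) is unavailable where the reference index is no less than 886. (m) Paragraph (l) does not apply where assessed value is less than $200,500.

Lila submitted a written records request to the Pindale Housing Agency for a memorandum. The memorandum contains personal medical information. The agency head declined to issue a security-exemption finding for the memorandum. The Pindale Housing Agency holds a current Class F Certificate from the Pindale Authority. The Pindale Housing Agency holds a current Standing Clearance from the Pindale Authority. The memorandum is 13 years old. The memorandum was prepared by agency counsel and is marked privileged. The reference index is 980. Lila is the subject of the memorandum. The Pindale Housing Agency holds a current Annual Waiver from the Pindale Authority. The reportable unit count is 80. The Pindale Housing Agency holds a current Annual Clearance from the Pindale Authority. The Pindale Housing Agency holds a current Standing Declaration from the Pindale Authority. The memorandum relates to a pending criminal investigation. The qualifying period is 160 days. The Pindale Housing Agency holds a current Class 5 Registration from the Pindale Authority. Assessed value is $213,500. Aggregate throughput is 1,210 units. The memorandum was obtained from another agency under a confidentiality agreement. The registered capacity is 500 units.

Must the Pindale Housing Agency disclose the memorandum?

No — exception (c) applies; the Pindale Housing Agency is not required to disclose the memorandum.

Exception (a) requires that the agency head has issued a written security-exemption finding for the record; but the agency head declined to issue a security-exemption finding, so (a) is unavailable.
Exception (b) is satisfied on its face — a current Class F Certificate is held; the qualifying period is 160 days, meeting the 120 days threshold. But: (e) operates against (b): the registered capacity is 500 units, below the 550 units limit. (b) is therefore removed.
Exception (c) is satisfied on its face — the memorandum was obtained under a confidentiality agreement; the memorandum relates to a pending investigation; the reportable unit count is 80, meeting the 66 threshold. Applying paragraphs (f)–(k): (f) is triggered (the record's age is 13 years, meeting the 12 years threshold), but is overridden by (g): (g) operates against (f): a current Class 5 Registration is held. (h) is triggered (a current Annual Clearance is held), but is set aside by (i): (i) is triggered — a current Standing Clearance is held. (j) operates (Lila is the subject of the memorandum), but is displaced by (k): (k) operates against (j): a current Standing Declaration is held. So (c) applies.
Exception (d) does not apply: aggregate throughput is 1,210 units, not under 1,200 units.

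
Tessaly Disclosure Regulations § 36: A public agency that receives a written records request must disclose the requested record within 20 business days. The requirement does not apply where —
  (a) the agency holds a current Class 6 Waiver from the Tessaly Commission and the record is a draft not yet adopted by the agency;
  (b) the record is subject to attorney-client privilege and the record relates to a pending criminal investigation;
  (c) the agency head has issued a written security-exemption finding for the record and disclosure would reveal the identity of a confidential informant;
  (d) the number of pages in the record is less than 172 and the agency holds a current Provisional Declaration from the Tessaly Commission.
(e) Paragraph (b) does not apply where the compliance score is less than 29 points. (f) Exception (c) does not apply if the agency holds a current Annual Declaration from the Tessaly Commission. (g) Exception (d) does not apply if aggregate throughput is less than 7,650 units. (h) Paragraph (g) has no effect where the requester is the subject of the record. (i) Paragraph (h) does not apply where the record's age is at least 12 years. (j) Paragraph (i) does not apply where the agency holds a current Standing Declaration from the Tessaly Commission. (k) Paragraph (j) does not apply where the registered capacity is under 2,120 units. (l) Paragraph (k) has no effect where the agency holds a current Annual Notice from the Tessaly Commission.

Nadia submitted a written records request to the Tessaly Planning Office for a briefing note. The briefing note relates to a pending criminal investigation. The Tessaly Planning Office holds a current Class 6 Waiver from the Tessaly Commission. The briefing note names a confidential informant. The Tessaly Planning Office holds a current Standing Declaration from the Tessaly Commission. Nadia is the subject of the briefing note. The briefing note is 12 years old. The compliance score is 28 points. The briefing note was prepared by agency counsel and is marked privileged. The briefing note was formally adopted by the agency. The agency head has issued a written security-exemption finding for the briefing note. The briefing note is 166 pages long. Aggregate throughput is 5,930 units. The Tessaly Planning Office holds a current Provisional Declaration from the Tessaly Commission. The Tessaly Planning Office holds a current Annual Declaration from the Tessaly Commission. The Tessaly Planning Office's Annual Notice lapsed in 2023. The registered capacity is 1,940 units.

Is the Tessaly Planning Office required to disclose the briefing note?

Yes — the Tessaly Planning Office must disclose the briefing note.

Exception (a) does not apply: the briefing note has been formally adopted.
Exception (b)'s conditions are all satisfied: the briefing note is privileged; the briefing note relates to a pending investigation. But applying paragraph (e): (e) operates — the compliance score is 28 points, less than the 29 points limit. Exception (b) does not apply.
Exception (c)'s conditions are all satisfied: a written security-exemption finding has been issued; the briefing note names a confidential informant. Turning to paragraph (f): (f) is triggered — a current Annual Declaration is held. So (c) is unavailable.
Exception (d)'s conditions are all satisfied: the number of pages in the record is 166, less than the 172 limit; a current Provisional Declaration is held. Turning to paragraphs (g)–(l): (g) operates against (d): aggregate throughput is 5,930 units, less than the 7,650 units limit. (h) is triggered (Nadia is the subject of the briefing note), but is itself disapplied by (i): (i) operates against (h): the record's age is 12 years, meeting the 12 years threshold. (j) operates (a current Standing Declaration is held), but is overridden by (k): (k) operates against (j): the registered capacity is 1,940 units, under the 2,120 units limit. (l) is not engaged (no current Annual Notice is held), so (k) stands. Exception (d) does not apply.
None of the exceptions is available; § 36 applies in full.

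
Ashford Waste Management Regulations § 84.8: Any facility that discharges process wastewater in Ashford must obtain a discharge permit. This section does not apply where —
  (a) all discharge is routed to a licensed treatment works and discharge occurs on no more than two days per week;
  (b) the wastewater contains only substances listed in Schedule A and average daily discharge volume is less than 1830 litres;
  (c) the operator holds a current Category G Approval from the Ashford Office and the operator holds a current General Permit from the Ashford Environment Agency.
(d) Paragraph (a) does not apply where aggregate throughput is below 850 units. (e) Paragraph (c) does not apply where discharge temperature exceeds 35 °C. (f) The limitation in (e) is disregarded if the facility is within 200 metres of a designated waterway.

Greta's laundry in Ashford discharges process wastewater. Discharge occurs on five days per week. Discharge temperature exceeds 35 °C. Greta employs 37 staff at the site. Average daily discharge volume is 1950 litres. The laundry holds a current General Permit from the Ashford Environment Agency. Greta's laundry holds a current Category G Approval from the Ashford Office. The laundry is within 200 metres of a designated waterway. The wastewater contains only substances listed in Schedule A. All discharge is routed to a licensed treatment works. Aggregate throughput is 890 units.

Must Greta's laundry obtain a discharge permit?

No — exception (c) applies; Greta's laundry is not required to obtain a discharge permit.

Exception (a) requires that discharge occurs on no more than two days per week; but discharge occurs on five days per week, so (a) is unavailable.
Exception (b) fails — average daily discharge volume is 1950 litres, not less than 1830 litres.
All of (c)'s requirements are met (a current Category G Approval is held; a current General Permit is held). Considering the limiting provisions: (e) is triggered (discharge temperature exceeds 35 °C), but is itself disapplied by (f): (f) operates — the laundry is within 200 m of a designated waterway. (c) remains available.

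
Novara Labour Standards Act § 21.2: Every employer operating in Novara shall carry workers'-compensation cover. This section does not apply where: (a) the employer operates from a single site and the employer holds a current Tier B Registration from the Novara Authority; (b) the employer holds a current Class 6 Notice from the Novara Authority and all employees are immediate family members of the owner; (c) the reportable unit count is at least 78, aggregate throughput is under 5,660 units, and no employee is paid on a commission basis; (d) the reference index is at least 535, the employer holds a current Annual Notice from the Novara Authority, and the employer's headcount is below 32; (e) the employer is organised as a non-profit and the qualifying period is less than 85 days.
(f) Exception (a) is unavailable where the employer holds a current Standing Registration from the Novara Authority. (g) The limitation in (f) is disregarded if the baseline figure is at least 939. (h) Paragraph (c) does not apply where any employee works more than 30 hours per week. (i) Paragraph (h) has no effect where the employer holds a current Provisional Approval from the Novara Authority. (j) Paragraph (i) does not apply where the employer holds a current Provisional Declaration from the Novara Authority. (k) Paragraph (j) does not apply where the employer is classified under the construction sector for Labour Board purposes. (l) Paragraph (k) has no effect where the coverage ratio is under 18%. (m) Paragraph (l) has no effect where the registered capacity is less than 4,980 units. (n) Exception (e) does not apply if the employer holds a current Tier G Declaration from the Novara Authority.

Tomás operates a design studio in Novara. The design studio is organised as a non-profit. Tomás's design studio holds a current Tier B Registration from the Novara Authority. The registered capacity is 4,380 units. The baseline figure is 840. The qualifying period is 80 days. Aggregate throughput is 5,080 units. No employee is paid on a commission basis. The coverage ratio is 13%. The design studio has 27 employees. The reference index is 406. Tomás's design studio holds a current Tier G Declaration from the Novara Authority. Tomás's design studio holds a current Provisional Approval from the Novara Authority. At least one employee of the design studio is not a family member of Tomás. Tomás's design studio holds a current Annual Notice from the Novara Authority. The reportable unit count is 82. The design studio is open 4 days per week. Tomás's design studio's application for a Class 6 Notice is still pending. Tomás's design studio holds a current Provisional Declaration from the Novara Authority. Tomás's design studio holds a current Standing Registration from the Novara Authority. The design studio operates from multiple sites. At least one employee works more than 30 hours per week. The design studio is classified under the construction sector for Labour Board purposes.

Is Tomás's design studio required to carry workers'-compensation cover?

No — exception (c) applies; Tomás's design studio is not required to carry workers'-compensation cover.

Exception (a) requires that the employer operates from a single site; but the employer operates from multiple sites, so (a) is unavailable.
Exception (b) fails — the Class 6 Notice is not current.
All of (c)'s requirements are met (the reportable unit count is 82, meeting the 78 threshold; aggregate throughput is 5,080 units, under the 5,660 units limit; no employee is paid on commission). Applying paragraphs (h)–(m): (h) would limit (c) — at least one employee exceeds 30 hours/week — but (i) sets (h) aside: (i) operates against (h): a current Provisional Approval is held. (j) would limit (i) — a current Provisional Declaration is held — but (k) sets (j) aside: (k) is engaged — the design studio is classified under the construction sector. (l) would limit (k) — the coverage ratio is 13%, under the 18% limit — but (m) sets (l) aside: (m) applies — the registered capacity is 4,380 units, less than the 4,980 units limit. (c) remains available.
Exception (d) fails — the reference index is 406, short of 535.
Exception (e): the employer is a non-profit; the qualifying period is 80 days, less than the 85 days limit — every condition holds. However, paragraph (n) must be considered: (n) operates against (e): a current Tier G Declaration is held. (e) is therefore removed.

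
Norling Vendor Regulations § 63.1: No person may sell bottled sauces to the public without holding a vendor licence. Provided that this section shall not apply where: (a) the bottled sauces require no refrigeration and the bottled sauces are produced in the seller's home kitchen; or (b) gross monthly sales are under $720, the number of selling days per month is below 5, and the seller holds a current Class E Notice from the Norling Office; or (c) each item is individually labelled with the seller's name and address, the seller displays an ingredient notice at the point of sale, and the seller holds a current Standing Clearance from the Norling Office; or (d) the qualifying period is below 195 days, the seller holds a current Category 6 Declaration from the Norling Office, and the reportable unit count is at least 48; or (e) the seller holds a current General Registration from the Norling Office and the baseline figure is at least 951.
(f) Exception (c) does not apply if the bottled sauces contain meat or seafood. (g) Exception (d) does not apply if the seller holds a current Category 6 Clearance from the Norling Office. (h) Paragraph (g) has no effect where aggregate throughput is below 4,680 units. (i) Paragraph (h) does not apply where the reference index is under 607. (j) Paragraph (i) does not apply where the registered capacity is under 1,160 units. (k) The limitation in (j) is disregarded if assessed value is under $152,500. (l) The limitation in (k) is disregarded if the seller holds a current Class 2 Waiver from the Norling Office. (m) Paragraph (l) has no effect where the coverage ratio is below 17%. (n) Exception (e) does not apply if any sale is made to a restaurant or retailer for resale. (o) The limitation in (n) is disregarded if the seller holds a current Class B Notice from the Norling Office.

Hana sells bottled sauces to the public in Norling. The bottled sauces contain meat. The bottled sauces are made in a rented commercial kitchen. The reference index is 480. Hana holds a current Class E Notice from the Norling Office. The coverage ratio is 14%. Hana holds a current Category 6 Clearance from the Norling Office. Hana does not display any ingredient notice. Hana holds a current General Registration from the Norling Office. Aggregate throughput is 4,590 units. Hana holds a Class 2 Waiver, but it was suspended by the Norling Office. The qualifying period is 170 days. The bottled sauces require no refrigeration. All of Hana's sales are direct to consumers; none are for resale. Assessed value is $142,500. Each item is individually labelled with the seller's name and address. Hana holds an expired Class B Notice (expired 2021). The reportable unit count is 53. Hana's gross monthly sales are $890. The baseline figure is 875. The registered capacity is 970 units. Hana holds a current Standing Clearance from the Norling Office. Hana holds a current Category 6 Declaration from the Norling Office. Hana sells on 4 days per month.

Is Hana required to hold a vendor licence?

Exception (a) fails — the bottled sauces are made in a commercial kitchen, not a home kitchen.
Exception (b) fails — gross monthly sales are $890, not under $720.
Exception (c) does not apply: no ingredient notice is displayed.
Exception (d)'s conditions are all satisfied: the qualifying period is 170 days, below the 195 days limit; a current Category 6 Declaration is held; the reportable unit count is 53, meeting the 48 threshold. But: (g) operates against (d): a current Category 6 Clearance is held. (h) would limit (g) — aggregate throughput is 4,590 units, below the 4,680 units limit — but (i) sets (h) aside: (i) operates against (h): the reference index is 480, under the 607 limit. (j) would limit (i) — the registered capacity is 970 units, under the 1,160 units limit — but (k) sets (j) aside: (k) operates against (j): assessed value is $142,500, under the $152,500 limit. (l), which would lift (k), is not triggered — there is no Class 2 Waiver in force. (d) is therefore removed.
Exception (e) does not apply: the baseline figure is 875, short of 951.
No exception displaces § 63.1.

Yes — Hana must hold a vendor licence.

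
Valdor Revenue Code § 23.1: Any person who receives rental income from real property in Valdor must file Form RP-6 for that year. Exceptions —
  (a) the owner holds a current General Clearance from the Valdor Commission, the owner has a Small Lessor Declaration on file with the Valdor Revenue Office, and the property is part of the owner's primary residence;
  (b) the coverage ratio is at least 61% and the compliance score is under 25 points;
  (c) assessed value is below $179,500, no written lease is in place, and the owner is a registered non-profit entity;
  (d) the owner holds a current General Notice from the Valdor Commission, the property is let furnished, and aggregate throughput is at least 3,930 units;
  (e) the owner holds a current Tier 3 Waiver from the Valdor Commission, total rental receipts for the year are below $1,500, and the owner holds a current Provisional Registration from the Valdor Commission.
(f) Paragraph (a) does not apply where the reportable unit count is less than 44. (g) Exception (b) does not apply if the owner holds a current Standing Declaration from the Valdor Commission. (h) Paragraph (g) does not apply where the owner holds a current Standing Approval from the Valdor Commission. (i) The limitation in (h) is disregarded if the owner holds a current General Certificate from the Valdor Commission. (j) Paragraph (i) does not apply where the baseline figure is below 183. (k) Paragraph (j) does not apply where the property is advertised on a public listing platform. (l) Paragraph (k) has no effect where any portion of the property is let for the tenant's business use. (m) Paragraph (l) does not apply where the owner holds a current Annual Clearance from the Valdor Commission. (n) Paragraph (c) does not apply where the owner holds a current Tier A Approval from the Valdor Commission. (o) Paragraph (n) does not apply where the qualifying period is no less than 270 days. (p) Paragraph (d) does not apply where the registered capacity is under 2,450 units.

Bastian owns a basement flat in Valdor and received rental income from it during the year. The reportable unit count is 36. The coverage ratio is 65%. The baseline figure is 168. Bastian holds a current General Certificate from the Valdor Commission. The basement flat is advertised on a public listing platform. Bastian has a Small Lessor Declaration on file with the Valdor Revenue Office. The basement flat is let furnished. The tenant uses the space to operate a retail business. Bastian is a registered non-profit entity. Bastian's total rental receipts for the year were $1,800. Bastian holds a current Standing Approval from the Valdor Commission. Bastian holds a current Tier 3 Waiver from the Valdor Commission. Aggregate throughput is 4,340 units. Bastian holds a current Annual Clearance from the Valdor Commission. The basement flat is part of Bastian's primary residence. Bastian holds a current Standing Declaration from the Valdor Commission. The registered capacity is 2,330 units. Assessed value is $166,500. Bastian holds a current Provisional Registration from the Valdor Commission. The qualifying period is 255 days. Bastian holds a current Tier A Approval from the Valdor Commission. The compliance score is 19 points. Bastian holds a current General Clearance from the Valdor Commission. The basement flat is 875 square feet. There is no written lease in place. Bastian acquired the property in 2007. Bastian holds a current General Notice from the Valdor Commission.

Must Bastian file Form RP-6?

Exception (a) is satisfied on its face — a current General Clearance is held; a Small Lessor Declaration is on file; the basement flat is part of the primary residence. Turning to paragraph (f): (f) operates against (a): the reportable unit count is 36, less than the 44 limit. (a) is therefore removed.
Exception (b): the coverage ratio is 65%, meeting the 61% threshold; the compliance score is 19 points, under the 25 points limit — every condition holds. But: (g) operates against (b): a current Standing Declaration is held. (h) would limit (g) — a current Standing Approval is held — but (i) sets (h) aside: (i) operates — a current General Certificate is held. (j) operates (the baseline figure is 168, below the 183 limit), but is overridden by (k): (k) is engaged — the property is publicly advertised. (l) would limit (k) — the space is let for business use — but (m) sets (l) aside: (m) is triggered — a current Annual Clearance is held. (b) is therefore removed.
Exception (c)'s conditions are all satisfied: assessed value is $166,500, below the $179,500 limit; there is no written lease; Bastian is a registered non-profit. Turning to paragraphs (n)–(o): (n) is triggered — a current Tier A Approval is held. (o), which would lift (n), is not engaged — the qualifying period is 255 days, short of 270 days. So (c) is unavailable.
Exception (d) is satisfied on its face — a current General Notice is held; the property is let furnished; aggregate throughput is 4,340 units, meeting the 3,930 units threshold. However, paragraph (p) must be considered: (p) operates — the registered capacity is 2,330 units, under the 2,450 units limit. (d) is therefore removed.
Exception (e) fails — total rental receipts for the year are $1,800, not below $1,500.
No exception is made out. Bastian falls within the general rule.

Yes — Bastian must file Form RP-6.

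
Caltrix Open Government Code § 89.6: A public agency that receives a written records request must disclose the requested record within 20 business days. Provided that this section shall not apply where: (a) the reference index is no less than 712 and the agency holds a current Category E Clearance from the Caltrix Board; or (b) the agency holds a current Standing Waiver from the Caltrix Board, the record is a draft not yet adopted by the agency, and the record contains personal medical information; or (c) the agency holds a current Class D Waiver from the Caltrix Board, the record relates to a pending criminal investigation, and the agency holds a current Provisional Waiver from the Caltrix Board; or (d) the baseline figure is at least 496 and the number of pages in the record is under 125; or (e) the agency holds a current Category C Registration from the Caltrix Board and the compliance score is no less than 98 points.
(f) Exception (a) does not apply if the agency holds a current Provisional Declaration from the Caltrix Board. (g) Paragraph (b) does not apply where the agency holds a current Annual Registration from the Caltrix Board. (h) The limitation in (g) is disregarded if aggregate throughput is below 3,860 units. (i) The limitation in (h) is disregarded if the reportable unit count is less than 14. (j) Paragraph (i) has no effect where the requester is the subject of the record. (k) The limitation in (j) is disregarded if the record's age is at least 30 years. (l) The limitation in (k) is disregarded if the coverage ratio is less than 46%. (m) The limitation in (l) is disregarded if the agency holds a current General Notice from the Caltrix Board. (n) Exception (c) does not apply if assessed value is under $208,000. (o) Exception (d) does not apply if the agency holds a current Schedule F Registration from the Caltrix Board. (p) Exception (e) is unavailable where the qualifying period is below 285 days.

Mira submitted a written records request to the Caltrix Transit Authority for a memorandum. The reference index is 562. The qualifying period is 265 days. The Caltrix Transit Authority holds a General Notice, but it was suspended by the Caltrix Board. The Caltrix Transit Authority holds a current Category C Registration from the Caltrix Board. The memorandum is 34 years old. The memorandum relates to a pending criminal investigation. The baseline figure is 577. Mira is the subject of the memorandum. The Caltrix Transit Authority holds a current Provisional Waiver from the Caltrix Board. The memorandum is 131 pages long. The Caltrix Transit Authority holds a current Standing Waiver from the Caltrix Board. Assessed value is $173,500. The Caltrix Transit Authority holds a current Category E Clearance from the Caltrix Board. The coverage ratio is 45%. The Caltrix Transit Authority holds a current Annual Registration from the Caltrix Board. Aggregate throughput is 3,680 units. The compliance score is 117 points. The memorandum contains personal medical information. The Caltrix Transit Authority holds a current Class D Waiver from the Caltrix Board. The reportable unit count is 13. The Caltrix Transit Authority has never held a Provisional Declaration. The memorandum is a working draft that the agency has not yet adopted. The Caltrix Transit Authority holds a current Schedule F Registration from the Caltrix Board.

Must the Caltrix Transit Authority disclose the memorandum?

Exception (a) requires that the reference index is no less than 712; but the reference index is 562, short of 712, so (a) is unavailable.
All of (b)'s requirements are met (a current Standing Waiver is held; the memorandum is an unadopted draft; the memorandum contains personal medical information). As to paragraphs (g)–(m): (g) is triggered (a current Annual Registration is held), but is displaced by (h): (h) operates against (g): aggregate throughput is 3,680 units, below the 3,860 units limit. (i) would limit (h) — the reportable unit count is 13, less than the 14 limit — but (j) sets (i) aside: (j) applies — Mira is the subject of the memorandum. (k) would limit (j) — the record's age is 34 years, meeting the 30 years threshold — but (l) sets (k) aside: (l) applies — the coverage ratio is 45%, less than the 46% limit. (m), which would lift (l), is inapplicable — there is no General Notice in force. (b) remains available.
All of (c)'s requirements are met (a current Class D Waiver is held; the memorandum relates to a pending investigation; a current Provisional Waiver is held). But applying paragraph (n): (n) operates against (c): assessed value is $173,500, under the $208,000 limit. Exception (c) does not apply.
Exception (d) does not apply: the number of pages in the record is 131, not under 125.
Exception (e) is satisfied on its face — a current Category C Registration is held; the compliance score is 117 points, meeting the 98 points threshold. But: (p) is triggered — the qualifying period is 265 days, below the 285 days limit. Exception (e) does not apply.

No — exception (b) applies; the Caltrix Transit Authority is not required to disclose the memorandum.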